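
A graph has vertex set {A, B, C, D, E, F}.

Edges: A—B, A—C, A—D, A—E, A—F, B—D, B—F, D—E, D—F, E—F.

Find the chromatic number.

A, B, D, F form a clique, so at least 4 colors are needed.
4 colors suffice: A=1, B=4, C=2, D=3, E=4, F=2. Every edge joins two different colors.

4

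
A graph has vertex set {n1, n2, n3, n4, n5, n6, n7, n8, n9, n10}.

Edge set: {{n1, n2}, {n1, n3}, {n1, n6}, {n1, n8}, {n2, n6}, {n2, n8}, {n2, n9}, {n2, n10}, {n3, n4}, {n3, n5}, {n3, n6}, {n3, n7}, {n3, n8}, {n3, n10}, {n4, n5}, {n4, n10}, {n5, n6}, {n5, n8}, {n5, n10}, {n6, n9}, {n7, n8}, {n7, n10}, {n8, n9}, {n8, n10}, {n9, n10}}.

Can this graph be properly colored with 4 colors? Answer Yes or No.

The chromatic number is 4. n3, n5, n8, n10 form a clique, so at least 4 colors are needed.
4 colors suffice: n1=green, n2=blue, n3=blue, n4=red, n5=yellow, n6=red, n7=yellow, n8=red, n9=yellow, n10=green.
That is already a proper 4-coloring.

Yes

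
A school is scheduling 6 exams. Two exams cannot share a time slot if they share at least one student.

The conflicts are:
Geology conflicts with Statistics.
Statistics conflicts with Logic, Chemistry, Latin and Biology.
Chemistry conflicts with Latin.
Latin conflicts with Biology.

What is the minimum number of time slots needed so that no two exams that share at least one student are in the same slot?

3

Statistics, Chemistry, Latin all conflict with each other, so at least 3 time slots are needed.
A valid assignment using 3 time slots: Geology=2, Statistics=1, Logic=2, Chemistry=3, Latin=2, Biology=3. Every pair that conflicts lands in different time slots.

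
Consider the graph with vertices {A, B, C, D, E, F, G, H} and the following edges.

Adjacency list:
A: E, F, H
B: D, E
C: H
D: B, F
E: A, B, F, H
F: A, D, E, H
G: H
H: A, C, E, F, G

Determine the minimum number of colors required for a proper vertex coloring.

A, E, F, H are pairwise adjacent (a clique of size 4), so at least 4 colors are needed.
4 colors suffice: color red → {B, H}; color blue → {C, F, G}; color green → {D, E}; color yellow → {A}. No two adjacent vertices share a color.

4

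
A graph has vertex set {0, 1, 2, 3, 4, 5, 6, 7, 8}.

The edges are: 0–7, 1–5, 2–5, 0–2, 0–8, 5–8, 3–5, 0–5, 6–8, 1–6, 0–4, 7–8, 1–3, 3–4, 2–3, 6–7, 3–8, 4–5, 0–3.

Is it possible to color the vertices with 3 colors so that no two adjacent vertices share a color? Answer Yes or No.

No

0, 2, 3, 5 are pairwise adjacent (a clique of size 4), so at least 4 colors are needed.
So 3 colors are not enough.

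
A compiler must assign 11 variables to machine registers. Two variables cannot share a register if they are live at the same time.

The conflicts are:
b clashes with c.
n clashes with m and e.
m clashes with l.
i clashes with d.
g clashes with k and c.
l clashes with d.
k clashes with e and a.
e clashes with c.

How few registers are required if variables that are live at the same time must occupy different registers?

l and d conflict, so at least 2 registers are needed.
2 registers suffice: register 1 → {b, m, g, d, e, a}; register 2 → {n, i, l, k, c}. Every pair that conflicts lands in different registers.

2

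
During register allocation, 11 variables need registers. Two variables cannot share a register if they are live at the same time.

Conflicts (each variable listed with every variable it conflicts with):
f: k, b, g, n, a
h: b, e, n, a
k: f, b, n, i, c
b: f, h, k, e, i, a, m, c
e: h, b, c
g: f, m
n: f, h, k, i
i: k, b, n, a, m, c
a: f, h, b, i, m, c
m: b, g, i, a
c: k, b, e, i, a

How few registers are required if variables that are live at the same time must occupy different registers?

b, i, a, m all conflict with each other, so at least 4 registers are needed.
4 registers suffice: register 1 → {b, g, n}; register 2 → {f, h, i}; register 3 → {k, e, a}; register 4 → {m, c}. Each listed conflict is separated.

4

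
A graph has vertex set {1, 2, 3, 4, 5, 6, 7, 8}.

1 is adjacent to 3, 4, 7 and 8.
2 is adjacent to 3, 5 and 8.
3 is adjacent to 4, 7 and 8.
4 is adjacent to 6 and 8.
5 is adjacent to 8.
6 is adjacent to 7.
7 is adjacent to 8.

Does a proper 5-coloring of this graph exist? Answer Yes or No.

The chromatic number is 4. 1, 3, 4, 8 are mutually adjacent (a clique of size 4), so at least 4 colors are needed.
One proper 4-coloring: 1=yellow, 2=green, 3=blue, 4=green, 5=blue, 6=red, 7=green, 8=red.
Since 5 ≥ 4, a proper 5-coloring certainly exists.

Yes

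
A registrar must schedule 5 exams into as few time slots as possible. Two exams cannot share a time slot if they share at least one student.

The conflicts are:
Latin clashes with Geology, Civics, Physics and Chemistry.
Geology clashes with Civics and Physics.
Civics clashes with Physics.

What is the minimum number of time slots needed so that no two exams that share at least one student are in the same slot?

4

Latin, Geology, Civics, Physics are mutually in conflict, so at least 4 time slots are needed.
4 time slots suffice: time slot 1 → {Latin}; time slot 2 → {Geology, Chemistry}; time slot 3 → {Civics}; time slot 4 → {Physics}. Every pair that conflicts lands in different time slots.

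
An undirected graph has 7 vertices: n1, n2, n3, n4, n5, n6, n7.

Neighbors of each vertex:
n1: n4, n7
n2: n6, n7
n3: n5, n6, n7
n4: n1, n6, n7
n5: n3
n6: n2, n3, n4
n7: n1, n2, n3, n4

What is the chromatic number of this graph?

3

n1, n4, n7 are pairwise adjacent, so at least 3 colors are needed.
One proper 3-coloring: n1=G, n2=B, n3=B, n4=B, n5=R, n6=R, n7=R. No two adjacent vertices share a color.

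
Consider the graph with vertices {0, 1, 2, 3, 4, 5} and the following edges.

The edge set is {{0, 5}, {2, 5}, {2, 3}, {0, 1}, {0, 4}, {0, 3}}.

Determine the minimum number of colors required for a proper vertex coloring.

2

2 and 5 are adjacent, so at least 2 colors are needed.
2 colors suffice: color a → {0, 2}; color b → {1, 3, 4, 5}. Each edge has distinct colors on its endpoints.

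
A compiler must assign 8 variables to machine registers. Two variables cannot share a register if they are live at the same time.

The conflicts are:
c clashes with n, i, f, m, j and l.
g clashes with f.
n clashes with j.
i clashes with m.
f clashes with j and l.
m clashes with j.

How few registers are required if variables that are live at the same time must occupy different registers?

3

c, f, l all conflict with each other, so at least 3 registers are needed.
A valid assignment using 3 registers: c=1, g=1, n=2, i=3, f=2, m=2, j=3, l=3. Each listed conflict is separated.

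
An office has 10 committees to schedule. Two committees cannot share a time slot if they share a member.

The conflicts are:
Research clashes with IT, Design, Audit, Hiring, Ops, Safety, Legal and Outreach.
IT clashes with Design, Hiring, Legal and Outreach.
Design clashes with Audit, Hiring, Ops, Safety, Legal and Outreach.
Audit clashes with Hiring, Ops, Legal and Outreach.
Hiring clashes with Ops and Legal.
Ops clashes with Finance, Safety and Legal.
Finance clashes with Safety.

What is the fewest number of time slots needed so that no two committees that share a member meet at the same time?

6

Research, Design, Audit, Hiring, Ops, Legal all conflict with each other, so at least 6 time slots are needed.
A valid assignment using 6 time slots: Research=1, IT=3, Design=2, Audit=5, Hiring=6, Ops=3, Finance=1, Safety=4, Legal=4, Outreach=4. No two conflicting committees share a time slot.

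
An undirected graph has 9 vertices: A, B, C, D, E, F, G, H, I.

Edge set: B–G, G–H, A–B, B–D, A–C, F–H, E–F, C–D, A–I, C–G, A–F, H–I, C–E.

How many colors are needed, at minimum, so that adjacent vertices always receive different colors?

The cycle F-A-B-G-H-F has odd length 5, so it cannot be 2-colored; at least 3 colors are needed.
A valid assignment using 3 colors: A=2, B=1, C=1, D=2, E=2, F=1, G=3, H=2, I=1. No two adjacent vertices share a color.

3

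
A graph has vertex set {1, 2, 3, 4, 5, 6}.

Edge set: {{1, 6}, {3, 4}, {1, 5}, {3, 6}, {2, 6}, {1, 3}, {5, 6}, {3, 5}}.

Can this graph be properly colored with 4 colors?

Yes

The chromatic number is 4. 1, 3, 5, 6 form a clique, so at least 4 colors are needed.
4 colors suffice: color red → {2, 3}; color blue → {4, 6}; color green → {5}; color yellow → {1}.
That is already a proper 4-coloring.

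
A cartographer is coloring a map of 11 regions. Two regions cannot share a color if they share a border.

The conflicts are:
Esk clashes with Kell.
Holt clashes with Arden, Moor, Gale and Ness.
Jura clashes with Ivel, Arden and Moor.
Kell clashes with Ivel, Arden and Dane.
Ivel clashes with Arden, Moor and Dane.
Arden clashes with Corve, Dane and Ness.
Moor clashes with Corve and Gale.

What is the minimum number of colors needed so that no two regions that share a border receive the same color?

4

Kell, Ivel, Arden, Dane are mutually in conflict, so at least 4 colors are needed.
A valid assignment using 4 colors: Esk=1, Holt=2, Jura=3, Kell=3, Ivel=2, Arden=1, Moor=1, Corve=2, Dane=4, Gale=3, Ness=3. Each listed conflict is separated.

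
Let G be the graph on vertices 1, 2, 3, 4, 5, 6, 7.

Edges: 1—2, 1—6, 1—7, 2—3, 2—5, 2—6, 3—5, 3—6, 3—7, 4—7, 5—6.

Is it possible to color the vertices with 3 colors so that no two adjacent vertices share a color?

2, 3, 5, 6 form a clique, so at least 4 colors are needed.
So 3 colors are not enough.

No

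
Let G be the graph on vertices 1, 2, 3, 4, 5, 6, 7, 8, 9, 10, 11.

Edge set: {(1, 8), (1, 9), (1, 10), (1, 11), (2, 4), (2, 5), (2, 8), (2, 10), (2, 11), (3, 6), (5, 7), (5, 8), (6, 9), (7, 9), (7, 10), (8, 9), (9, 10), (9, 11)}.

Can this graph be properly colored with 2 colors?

No

1, 9, 10 are mutually adjacent, so at least 3 colors are needed.
So 2 colors are not enough.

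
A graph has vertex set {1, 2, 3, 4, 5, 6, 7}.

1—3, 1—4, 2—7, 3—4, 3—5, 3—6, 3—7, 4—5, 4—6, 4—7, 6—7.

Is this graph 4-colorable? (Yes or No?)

The chromatic number is 4. 3, 4, 6, 7 form a clique, so at least 4 colors are needed.
4 colors suffice: color red → {2, 4}; color blue → {3}; color green → {1, 5, 7}; color yellow → {6}.
That is already a proper 4-coloring.

Yes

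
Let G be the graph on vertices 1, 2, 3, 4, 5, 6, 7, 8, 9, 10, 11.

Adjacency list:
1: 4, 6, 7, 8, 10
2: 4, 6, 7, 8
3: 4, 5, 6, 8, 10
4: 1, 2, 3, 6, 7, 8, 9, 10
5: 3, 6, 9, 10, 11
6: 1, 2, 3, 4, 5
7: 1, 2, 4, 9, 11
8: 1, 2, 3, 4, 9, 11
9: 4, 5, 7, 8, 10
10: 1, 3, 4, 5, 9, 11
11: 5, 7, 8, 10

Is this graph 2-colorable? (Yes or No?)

3, 4, 6 form a triangle, so at least 3 colors are needed.
So 2 colors are not enough.

No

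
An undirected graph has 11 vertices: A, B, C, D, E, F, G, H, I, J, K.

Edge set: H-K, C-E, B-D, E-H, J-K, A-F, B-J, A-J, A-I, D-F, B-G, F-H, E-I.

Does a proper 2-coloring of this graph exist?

The cycle A-I-E-H-F-A has odd length 5, so it cannot be 2-colored; at least 3 colors are needed.
So 2 colors are not enough.

No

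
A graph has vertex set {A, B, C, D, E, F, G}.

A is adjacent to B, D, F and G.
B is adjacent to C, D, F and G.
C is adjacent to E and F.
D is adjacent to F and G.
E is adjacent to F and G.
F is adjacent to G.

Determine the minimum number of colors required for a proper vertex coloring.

5

A, B, D, F, G are pairwise adjacent (a clique of size 5), so at least 5 colors are needed.
One proper 5-coloring: A=5, B=2, C=3, D=4, E=2, F=1, G=3. Each edge has distinct colors on its endpoints.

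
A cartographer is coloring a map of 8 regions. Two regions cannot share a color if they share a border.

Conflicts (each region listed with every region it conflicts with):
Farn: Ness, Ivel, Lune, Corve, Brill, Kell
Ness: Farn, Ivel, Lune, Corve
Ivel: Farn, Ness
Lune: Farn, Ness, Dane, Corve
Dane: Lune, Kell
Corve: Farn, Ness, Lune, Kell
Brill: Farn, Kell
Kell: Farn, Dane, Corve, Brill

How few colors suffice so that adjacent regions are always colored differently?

4

Farn, Ness, Lune, Corve all conflict with each other, so at least 4 colors are needed.
4 colors suffice: color 1 → {Farn, Dane}; color 2 → {Ivel, Corve, Brill}; color 3 → {Ness, Kell}; color 4 → {Lune}. Each listed conflict is separated.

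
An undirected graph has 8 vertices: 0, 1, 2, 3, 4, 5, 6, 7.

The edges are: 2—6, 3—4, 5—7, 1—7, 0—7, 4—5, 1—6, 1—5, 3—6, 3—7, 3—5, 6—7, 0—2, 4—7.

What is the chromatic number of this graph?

3, 4, 5, 7 form a clique, so at least 4 colors are needed.
One proper 4-coloring: 0=b, 1=c, 2=a, 3=c, 4=d, 5=b, 6=b, 7=a. Every edge joins two different colors.

4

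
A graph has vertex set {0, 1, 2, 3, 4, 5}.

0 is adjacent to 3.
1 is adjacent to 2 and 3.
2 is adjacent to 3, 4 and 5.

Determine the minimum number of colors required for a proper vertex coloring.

1, 2, 3 form a triangle, so at least 3 colors are needed.
A valid assignment using 3 colors: 0=a, 1=c, 2=a, 3=b, 4=b, 5=b. No two adjacent vertices share a color.

3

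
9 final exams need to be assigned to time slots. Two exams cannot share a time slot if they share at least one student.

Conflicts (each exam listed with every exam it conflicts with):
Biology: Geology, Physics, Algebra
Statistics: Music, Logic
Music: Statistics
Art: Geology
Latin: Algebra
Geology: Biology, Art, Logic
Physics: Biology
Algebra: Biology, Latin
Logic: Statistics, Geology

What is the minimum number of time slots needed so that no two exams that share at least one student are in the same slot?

Art and Geology conflict, so at least 2 time slots are needed.
A valid assignment using 2 time slots: Biology=2, Statistics=1, Music=2, Art=2, Latin=2, Geology=1, Physics=1, Algebra=1, Logic=2. No two conflicting exams share a time slot.

2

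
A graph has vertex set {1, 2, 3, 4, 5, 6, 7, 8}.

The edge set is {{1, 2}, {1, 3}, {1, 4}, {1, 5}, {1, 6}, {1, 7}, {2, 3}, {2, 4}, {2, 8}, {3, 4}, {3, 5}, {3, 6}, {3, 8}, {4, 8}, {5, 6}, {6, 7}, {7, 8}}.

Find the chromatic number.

1, 3, 5, 6 form a clique, so at least 4 colors are needed.
4 colors suffice: color a → {3, 7}; color b → {1, 8}; color c → {2, 6}; color d → {4, 5}. Each edge has distinct colors on its endpoints.

4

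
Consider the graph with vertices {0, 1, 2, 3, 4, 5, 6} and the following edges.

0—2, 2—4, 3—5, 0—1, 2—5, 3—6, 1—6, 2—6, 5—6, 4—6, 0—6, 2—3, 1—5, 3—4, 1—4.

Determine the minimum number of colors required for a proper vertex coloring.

2, 3, 5, 6 are mutually adjacent (a clique of size 4), so at least 4 colors are needed.
4 colors suffice: color a → {6}; color b → {1, 2}; color c → {0, 3}; color d → {4, 5}. Every edge joins two different colors.

4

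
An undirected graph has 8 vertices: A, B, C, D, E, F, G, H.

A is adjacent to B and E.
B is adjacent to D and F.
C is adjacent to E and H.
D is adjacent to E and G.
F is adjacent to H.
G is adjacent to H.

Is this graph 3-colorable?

Yes

The chromatic number is 3. The cycle B-F-H-G-D-B has odd length 5, so it cannot be 2-colored; at least 3 colors are needed.
One proper 3-coloring: A=1, B=2, C=3, D=1, E=2, F=3, G=2, H=1.
That is already a proper 3-coloring.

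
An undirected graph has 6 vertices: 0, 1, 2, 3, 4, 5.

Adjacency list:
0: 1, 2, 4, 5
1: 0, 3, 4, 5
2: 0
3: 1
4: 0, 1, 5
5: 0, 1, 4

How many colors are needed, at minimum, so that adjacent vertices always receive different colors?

4

0, 1, 4, 5 are mutually adjacent (a clique of size 4), so at least 4 colors are needed.
One proper 4-coloring: 0=blue, 1=red, 2=red, 3=blue, 4=yellow, 5=green. Each edge has distinct colors on its endpoints.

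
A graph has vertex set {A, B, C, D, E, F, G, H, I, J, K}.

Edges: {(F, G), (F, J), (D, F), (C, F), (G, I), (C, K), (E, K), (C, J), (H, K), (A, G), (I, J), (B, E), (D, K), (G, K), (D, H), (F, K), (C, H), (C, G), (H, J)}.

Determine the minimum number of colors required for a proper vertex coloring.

C, F, G, K are pairwise adjacent (a clique of size 4), so at least 4 colors are needed.
One proper 4-coloring: A=red, B=red, C=yellow, D=green, E=blue, F=blue, G=green, H=blue, I=blue, J=red, K=red. Every edge joins two different colors.

4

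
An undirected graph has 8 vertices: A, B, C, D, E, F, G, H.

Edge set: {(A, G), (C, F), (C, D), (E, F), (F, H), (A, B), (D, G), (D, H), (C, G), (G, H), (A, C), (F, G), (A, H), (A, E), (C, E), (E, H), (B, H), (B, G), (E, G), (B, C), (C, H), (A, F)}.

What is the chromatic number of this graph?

A, C, E, F, G, H are pairwise adjacent (a clique of size 6), so at least 6 colors are needed.
6 colors suffice: color 1 → {G}; color 2 → {C}; color 3 → {H}; color 4 → {A, D}; color 5 → {B, E}; color 6 → {F}. Every edge joins two different colors.

6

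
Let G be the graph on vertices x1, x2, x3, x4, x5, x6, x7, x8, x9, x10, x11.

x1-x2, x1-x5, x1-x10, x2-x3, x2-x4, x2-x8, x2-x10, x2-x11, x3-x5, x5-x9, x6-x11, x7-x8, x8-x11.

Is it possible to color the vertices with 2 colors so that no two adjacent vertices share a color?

No

x1, x2, x10 are mutually adjacent, so at least 3 colors are needed.
So 2 colors are not enough.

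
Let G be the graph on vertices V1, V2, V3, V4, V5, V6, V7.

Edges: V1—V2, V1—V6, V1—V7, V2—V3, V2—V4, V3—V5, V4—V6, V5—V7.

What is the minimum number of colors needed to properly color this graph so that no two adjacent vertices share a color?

The cycle V2-V3-V5-V7-V1-V2 has odd length 5, so it cannot be 2-colored; at least 3 colors are needed.
3 colors suffice: V1=red, V2=blue, V3=green, V4=red, V5=red, V6=blue, V7=blue. Each edge has distinct colors on its endpoints.

3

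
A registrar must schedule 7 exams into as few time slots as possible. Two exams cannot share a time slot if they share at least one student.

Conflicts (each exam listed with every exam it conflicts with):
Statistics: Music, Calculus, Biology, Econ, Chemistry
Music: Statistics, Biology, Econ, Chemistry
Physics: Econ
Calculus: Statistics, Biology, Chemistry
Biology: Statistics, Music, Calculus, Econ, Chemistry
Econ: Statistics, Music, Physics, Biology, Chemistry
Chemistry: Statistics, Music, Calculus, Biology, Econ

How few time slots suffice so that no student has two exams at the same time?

5

Statistics, Music, Biology, Econ, Chemistry are mutually in conflict, so at least 5 time slots are needed.
5 time slots suffice: time slot 1 → {Physics, Chemistry}; time slot 2 → {Calculus, Econ}; time slot 3 → {Statistics}; time slot 4 → {Biology}; time slot 5 → {Music}. Every pair that conflicts lands in different time slots.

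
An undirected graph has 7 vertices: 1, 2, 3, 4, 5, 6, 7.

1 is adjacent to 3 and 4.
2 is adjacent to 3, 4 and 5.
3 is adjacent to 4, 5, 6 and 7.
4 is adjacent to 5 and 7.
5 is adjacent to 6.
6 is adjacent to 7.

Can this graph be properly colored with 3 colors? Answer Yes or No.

No

2, 3, 4, 5 are pairwise adjacent (a clique of size 4), so at least 4 colors are needed.
So 3 colors are not enough.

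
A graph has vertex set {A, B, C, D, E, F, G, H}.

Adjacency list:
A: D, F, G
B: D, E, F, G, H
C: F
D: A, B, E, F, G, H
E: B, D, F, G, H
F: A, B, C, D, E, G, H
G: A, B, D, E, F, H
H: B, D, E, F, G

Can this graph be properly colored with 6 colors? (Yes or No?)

Yes

The chromatic number is 6. B, D, E, F, G, H are mutually adjacent (a clique of size 6), so at least 6 colors are needed.
6 colors suffice: A=4, B=5, C=2, D=3, E=6, F=1, G=2, H=4.
That is already a proper 6-coloring.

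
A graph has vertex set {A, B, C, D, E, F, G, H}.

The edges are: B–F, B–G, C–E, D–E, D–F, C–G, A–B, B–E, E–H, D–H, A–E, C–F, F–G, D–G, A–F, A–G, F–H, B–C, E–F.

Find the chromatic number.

D, E, F, H form a clique, so at least 4 colors are needed.
4 colors suffice: color 1 → {F}; color 2 → {E, G}; color 3 → {B, D}; color 4 → {A, C, H}. No two adjacent vertices share a color.

4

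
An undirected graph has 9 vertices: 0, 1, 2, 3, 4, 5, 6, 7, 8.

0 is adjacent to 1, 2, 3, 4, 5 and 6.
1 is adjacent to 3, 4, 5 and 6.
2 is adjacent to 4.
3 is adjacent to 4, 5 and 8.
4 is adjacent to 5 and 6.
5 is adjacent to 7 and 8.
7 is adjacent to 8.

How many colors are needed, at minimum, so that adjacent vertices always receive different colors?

5

0, 1, 3, 4, 5 form a clique, so at least 5 colors are needed.
5 colors suffice: 0=c, 1=d, 2=b, 3=e, 4=a, 5=b, 6=b, 7=c, 8=a. No two adjacent vertices share a color.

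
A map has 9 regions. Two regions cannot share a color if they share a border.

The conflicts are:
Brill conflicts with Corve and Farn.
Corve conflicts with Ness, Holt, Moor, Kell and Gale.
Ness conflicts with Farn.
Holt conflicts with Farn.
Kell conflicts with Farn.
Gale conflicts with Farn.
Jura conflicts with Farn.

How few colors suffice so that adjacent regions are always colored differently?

Corve and Holt conflict, so at least 2 colors are needed.
2 colors suffice: color 1 → {Corve, Farn}; color 2 → {Brill, Ness, Holt, Moor, Kell, Gale, Jura}. No two conflicting regions share a color.

2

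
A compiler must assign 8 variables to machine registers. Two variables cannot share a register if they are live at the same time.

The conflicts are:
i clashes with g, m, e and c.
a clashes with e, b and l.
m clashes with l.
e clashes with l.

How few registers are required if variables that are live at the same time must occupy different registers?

a, e, l are mutually in conflict, so at least 3 registers are needed.
3 registers suffice: register 1 → {i, a}; register 2 → {g, m, e, b, c}; register 3 → {l}. No two conflicting variables share a register.

3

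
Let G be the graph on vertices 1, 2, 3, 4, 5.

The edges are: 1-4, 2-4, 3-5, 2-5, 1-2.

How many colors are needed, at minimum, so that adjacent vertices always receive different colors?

1, 2, 4 are mutually adjacent, so at least 3 colors are needed.
A valid assignment using 3 colors: 1=c, 2=a, 3=a, 4=b, 5=b. No two adjacent vertices share a color.

3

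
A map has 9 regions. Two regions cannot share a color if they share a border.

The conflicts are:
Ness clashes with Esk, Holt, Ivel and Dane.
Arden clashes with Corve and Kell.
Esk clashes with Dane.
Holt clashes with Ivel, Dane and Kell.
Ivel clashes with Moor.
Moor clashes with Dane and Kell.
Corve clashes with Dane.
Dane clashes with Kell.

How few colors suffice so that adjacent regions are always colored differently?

3

Ness, Holt, Dane are mutually in conflict, so at least 3 colors are needed.
3 colors suffice: color 1 → {Arden, Ivel, Dane}; color 2 → {Esk, Holt, Moor, Corve}; color 3 → {Ness, Kell}. No two conflicting regions share a color.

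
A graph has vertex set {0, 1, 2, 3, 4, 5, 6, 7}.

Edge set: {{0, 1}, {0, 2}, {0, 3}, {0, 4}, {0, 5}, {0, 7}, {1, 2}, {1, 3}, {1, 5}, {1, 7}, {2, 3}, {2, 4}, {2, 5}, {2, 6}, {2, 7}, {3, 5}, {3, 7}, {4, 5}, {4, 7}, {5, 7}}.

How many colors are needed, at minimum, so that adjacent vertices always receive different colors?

6

0, 1, 2, 3, 5, 7 are pairwise adjacent (a clique of size 6), so at least 6 colors are needed.
A valid assignment using 6 colors: 0=green, 1=purple, 2=red, 3=orange, 4=purple, 5=yellow, 6=blue, 7=blue. Every edge joins two different colors.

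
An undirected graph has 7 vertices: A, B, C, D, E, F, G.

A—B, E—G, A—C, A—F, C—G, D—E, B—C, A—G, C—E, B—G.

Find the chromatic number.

A, B, C, G are mutually adjacent (a clique of size 4), so at least 4 colors are needed.
4 colors suffice: color 1 → {C, D, F}; color 2 → {A, E}; color 3 → {G}; color 4 → {B}. Every edge joins two different colors.

4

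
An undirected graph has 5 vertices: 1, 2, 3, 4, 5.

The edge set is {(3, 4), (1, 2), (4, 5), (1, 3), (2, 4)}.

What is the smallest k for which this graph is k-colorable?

2

3 and 4 are adjacent, so at least 2 colors are needed.
One proper 2-coloring: 1=red, 2=blue, 3=blue, 4=red, 5=blue. Every edge joins two different colors.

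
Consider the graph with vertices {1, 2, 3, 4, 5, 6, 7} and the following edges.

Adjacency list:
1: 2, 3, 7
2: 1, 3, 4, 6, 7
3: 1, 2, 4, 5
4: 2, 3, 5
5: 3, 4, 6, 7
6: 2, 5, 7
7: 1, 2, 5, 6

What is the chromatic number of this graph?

3

1, 2, 7 are pairwise adjacent, so at least 3 colors are needed.
One proper 3-coloring: 1=green, 2=red, 3=blue, 4=green, 5=red, 6=green, 7=blue. Each edge has distinct colors on its endpoints.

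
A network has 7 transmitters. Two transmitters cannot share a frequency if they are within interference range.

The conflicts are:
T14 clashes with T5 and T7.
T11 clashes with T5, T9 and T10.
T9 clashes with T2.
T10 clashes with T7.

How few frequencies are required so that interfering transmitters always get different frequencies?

3

The cycle T7-T10-T11-T5-T14-T7 has odd length 5, so it cannot be 2-colored; at least 3 frequencies are needed.
3 frequencies suffice: frequency 1 → {T14, T11, T2}; frequency 2 → {T5, T9, T10}; frequency 3 → {T7}. Every pair that conflicts lands in different frequencies.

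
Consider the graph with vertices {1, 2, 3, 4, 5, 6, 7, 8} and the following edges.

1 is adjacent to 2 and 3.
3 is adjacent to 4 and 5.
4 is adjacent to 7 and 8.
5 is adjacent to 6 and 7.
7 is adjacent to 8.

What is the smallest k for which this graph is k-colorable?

4, 7, 8 are mutually adjacent, so at least 3 colors are needed.
3 colors suffice: color a → {2, 3, 6, 7}; color b → {1, 4, 5}; color c → {8}. No two adjacent vertices share a color.

3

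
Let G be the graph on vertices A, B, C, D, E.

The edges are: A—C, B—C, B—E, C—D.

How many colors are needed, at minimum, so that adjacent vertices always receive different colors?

2

B and E are adjacent, so at least 2 colors are needed.
A valid assignment using 2 colors: A=blue, B=blue, C=red, D=blue, E=red. Every edge joins two different colors.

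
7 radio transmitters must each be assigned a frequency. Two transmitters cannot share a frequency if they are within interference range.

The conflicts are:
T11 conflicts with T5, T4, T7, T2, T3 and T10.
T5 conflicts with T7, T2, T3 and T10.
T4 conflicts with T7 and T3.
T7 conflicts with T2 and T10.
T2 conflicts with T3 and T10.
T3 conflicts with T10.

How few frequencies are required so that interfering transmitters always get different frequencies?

T11, T5, T2, T3, T10 pairwise conflict, so at least 5 frequencies are needed.
5 frequencies suffice: frequency 1 → {T11}; frequency 2 → {T4, T2}; frequency 3 → {T5}; frequency 4 → {T7, T3}; frequency 5 → {T10}. Every pair that conflicts lands in different frequencies.

5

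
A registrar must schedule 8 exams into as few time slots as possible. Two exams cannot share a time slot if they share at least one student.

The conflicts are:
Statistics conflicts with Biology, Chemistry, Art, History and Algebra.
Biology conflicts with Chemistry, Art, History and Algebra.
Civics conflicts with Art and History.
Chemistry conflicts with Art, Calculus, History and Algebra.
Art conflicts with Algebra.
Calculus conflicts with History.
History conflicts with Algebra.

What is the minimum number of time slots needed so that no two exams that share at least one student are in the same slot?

Statistics, Biology, Chemistry, History, Algebra are mutually in conflict, so at least 5 time slots are needed.
5 time slots suffice: time slot 1 → {Civics, Chemistry}; time slot 2 → {Art, History}; time slot 3 → {Biology, Calculus}; time slot 4 → {Algebra}; time slot 5 → {Statistics}. No two conflicting exams share a time slot.

5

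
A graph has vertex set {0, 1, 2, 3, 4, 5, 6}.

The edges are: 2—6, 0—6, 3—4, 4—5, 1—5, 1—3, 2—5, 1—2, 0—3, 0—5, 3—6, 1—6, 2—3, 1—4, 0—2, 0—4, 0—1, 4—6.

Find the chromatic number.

5

0, 1, 2, 3, 6 form a clique, so at least 5 colors are needed.
A valid assignment using 5 colors: 0=blue, 1=red, 2=yellow, 3=green, 4=yellow, 5=green, 6=purple. Each edge has distinct colors on its endpoints.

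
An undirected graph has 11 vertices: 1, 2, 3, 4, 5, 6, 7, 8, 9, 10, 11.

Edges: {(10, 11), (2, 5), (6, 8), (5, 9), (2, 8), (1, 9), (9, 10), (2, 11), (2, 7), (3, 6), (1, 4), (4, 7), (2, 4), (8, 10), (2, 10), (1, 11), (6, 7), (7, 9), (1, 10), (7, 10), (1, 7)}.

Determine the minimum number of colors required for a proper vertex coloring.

1, 7, 9, 10 are mutually adjacent (a clique of size 4), so at least 4 colors are needed.
One proper 4-coloring: 1=red, 2=red, 3=blue, 4=green, 5=blue, 6=red, 7=blue, 8=blue, 9=yellow, 10=green, 11=blue. Each edge has distinct colors on its endpoints.

4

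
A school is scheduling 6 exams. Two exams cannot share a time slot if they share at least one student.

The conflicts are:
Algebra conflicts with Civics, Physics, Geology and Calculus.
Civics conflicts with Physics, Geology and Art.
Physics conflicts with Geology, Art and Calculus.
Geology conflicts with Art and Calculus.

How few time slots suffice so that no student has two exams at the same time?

4

Algebra, Civics, Physics, Geology all conflict with each other, so at least 4 time slots are needed.
4 time slots suffice: time slot 1 → {Physics}; time slot 2 → {Geology}; time slot 3 → {Civics, Calculus}; time slot 4 → {Algebra, Art}. Each listed conflict is separated.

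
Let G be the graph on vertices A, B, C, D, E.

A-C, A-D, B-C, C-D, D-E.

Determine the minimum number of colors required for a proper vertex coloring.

3

A, C, D are mutually adjacent, so at least 3 colors are needed.
One proper 3-coloring: A=green, B=blue, C=red, D=blue, E=red. Every edge joins two different colors.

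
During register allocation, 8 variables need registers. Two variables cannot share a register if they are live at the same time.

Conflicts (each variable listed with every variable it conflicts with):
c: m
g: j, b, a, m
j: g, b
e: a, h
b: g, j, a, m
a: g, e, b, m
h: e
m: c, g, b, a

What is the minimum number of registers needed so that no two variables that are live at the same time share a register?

4

g, b, a, m pairwise conflict, so at least 4 registers are needed.
A valid assignment using 4 registers: c=2, g=4, j=1, e=1, b=3, a=2, h=2, m=1. Each listed conflict is separated.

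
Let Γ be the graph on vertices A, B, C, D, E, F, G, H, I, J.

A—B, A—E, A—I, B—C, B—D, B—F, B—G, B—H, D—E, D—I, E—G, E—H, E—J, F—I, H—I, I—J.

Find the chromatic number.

A and E are adjacent, so at least 2 colors are needed.
A valid assignment using 2 colors: A=2, B=1, C=2, D=2, E=1, F=2, G=2, H=2, I=1, J=2. Each edge has distinct colors on its endpoints.

2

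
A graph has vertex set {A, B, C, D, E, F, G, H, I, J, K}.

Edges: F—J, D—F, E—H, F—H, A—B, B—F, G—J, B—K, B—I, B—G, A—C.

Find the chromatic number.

B and K are adjacent, so at least 2 colors are needed.
2 colors suffice: A=blue, B=red, C=red, D=red, E=blue, F=blue, G=blue, H=red, I=blue, J=red, K=blue. Every edge joins two different colors.

2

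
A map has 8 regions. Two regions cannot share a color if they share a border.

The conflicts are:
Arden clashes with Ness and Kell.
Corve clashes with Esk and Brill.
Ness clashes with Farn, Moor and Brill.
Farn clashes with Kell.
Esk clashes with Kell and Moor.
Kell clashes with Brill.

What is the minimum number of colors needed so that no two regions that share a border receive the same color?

3

The cycle Moor-Esk-Corve-Brill-Ness-Moor has odd length 5, so it cannot be 2-colored; at least 3 colors are needed.
A valid assignment using 3 colors: Arden=2, Corve=1, Ness=1, Farn=2, Esk=2, Kell=1, Moor=3, Brill=2. Each listed conflict is separated.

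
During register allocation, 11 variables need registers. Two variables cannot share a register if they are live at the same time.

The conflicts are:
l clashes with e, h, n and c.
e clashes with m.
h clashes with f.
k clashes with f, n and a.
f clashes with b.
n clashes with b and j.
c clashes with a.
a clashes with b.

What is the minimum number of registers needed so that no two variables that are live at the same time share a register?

The cycle b-f-h-l-n-b has odd length 5, so it cannot be 2-colored; at least 3 registers are needed.
3 registers suffice: register 1 → {e, f, n, a}; register 2 → {l, k, m, b, j}; register 3 → {h, c}. Each listed conflict is separated.

3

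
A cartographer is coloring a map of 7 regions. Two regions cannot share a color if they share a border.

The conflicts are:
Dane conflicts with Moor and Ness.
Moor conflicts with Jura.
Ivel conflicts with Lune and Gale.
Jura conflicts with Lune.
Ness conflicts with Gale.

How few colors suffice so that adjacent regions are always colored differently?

The cycle Ness-Gale-Ivel-Lune-Jura-Moor-Dane-Ness has odd length 7, so it cannot be 2-colored; at least 3 colors are needed.
3 colors suffice: Dane=2, Moor=1, Ivel=2, Jura=2, Ness=3, Lune=1, Gale=1. No two conflicting regions share a color.

3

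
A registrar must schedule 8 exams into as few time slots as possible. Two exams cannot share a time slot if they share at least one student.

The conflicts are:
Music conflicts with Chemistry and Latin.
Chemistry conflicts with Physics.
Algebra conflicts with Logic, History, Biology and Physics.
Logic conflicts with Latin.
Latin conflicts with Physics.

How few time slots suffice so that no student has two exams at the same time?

Algebra and History conflict, so at least 2 time slots are needed.
2 time slots suffice: Music=2, Chemistry=1, Algebra=1, Logic=2, History=2, Biology=2, Latin=1, Physics=2. Every pair that conflicts lands in different time slots.

2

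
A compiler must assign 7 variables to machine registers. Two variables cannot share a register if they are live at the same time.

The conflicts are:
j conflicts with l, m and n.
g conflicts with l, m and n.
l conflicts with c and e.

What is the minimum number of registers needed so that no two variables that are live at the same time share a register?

2

l and c conflict, so at least 2 registers are needed.
2 registers suffice: register 1 → {l, m, n}; register 2 → {j, g, c, e}. Each listed conflict is separated.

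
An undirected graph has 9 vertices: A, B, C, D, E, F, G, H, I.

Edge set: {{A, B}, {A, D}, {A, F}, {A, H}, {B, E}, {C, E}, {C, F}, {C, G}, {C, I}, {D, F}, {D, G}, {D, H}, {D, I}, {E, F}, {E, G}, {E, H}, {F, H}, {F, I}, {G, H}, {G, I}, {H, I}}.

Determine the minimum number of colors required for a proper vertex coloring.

4

D, G, H, I form a clique, so at least 4 colors are needed.
4 colors suffice: color 1 → {B, C, H}; color 2 → {F, G}; color 3 → {A, E, I}; color 4 → {D}. Each edge has distinct colors on its endpoints.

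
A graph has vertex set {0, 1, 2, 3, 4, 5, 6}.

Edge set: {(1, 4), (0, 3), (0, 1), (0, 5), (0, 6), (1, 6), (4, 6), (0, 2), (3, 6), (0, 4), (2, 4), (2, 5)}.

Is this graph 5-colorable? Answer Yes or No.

The chromatic number is 4. 0, 1, 4, 6 form a clique, so at least 4 colors are needed.
4 colors suffice: color red → {0}; color blue → {3, 4, 5}; color green → {2, 6}; color yellow → {1}.
Since 5 ≥ 4, a proper 5-coloring certainly exists.

Yes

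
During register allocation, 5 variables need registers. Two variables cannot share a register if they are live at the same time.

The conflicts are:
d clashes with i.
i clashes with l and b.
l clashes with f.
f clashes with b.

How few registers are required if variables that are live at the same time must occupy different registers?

2

i and l conflict, so at least 2 registers are needed.
2 registers suffice: register 1 → {i, f}; register 2 → {d, l, b}. Every pair that conflicts lands in different registers.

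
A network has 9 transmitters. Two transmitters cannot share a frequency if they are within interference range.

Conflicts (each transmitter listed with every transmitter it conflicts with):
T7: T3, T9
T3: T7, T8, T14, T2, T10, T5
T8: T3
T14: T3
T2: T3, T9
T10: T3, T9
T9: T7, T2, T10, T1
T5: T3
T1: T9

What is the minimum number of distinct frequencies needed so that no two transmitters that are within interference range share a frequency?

2

T7 and T3 conflict, so at least 2 frequencies are needed.
2 frequencies suffice: frequency 1 → {T3, T9}; frequency 2 → {T7, T8, T14, T2, T10, T5, T1}. Each listed conflict is separated.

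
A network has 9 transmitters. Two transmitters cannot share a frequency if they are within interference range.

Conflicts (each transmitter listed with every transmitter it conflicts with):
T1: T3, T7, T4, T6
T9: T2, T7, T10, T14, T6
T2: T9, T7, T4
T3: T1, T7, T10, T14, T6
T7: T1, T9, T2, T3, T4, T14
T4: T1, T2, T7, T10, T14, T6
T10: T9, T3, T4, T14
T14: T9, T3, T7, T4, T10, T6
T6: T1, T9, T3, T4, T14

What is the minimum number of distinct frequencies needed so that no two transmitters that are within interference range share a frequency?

T1, T3, T6 all conflict with each other, so at least 3 frequencies are needed.
3 frequencies suffice: frequency 1 → {T1, T2, T14}; frequency 2 → {T7, T10, T6}; frequency 3 → {T9, T3, T4}. Every pair that conflicts lands in different frequencies.

3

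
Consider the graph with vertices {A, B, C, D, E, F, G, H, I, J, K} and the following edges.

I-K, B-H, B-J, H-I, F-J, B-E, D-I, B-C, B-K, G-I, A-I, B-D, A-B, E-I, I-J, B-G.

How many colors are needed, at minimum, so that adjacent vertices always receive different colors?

2

I and K are adjacent, so at least 2 colors are needed.
2 colors suffice: A=2, B=1, C=2, D=2, E=2, F=1, G=2, H=2, I=1, J=2, K=2. Every edge joins two different colors.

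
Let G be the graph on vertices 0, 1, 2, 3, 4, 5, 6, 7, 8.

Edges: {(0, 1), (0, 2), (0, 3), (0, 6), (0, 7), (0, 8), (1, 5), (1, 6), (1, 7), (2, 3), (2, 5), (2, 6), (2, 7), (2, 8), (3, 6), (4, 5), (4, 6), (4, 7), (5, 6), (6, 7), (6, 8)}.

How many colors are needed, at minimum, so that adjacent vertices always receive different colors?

0, 2, 3, 6 are pairwise adjacent (a clique of size 4), so at least 4 colors are needed.
4 colors suffice: color a → {6}; color b → {0, 5}; color c → {1, 2, 4}; color d → {3, 7, 8}. Every edge joins two different colors.

4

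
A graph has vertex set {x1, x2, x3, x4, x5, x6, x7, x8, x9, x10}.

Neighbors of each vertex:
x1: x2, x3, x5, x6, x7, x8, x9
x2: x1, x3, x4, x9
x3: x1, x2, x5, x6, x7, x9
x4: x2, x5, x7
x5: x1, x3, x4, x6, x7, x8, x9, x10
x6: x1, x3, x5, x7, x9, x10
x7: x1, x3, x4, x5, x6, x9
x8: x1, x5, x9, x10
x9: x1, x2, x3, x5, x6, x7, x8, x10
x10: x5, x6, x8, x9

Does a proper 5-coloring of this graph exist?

x1, x3, x5, x6, x7, x9 are mutually adjacent (a clique of size 6), so at least 6 colors are needed.
So 5 colors are not enough.

No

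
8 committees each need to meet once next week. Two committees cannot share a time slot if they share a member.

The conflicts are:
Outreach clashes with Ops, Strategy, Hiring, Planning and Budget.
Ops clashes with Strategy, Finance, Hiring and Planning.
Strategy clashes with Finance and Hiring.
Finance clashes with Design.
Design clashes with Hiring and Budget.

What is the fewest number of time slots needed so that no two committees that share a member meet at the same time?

4

Outreach, Ops, Strategy, Hiring pairwise conflict, so at least 4 time slots are needed.
Using 4 time slots: Outreach=2, Ops=1, Strategy=4, Finance=2, Design=1, Hiring=3, Planning=3, Budget=3. No two conflicting committees share a time slot.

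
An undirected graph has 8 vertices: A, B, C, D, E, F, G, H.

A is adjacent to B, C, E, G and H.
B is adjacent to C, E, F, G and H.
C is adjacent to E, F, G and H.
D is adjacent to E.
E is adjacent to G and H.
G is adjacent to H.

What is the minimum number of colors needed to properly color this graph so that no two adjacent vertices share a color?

A, B, C, E, G, H are mutually adjacent (a clique of size 6), so at least 6 colors are needed.
6 colors suffice: color 1 → {C, D}; color 2 → {E, F}; color 3 → {B}; color 4 → {H}; color 5 → {G}; color 6 → {A}. Each edge has distinct colors on its endpoints.

6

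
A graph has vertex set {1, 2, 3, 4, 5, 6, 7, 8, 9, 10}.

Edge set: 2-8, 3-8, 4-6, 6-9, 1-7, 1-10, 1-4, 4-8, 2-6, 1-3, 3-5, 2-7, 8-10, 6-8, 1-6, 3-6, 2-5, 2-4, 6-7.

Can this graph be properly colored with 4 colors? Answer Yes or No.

Yes

The chromatic number is 4. 2, 4, 6, 8 are mutually adjacent (a clique of size 4), so at least 4 colors are needed.
4 colors suffice: color a → {5, 6, 10}; color b → {1, 2, 9}; color c → {7, 8}; color d → {3, 4}.
That is already a proper 4-coloring.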